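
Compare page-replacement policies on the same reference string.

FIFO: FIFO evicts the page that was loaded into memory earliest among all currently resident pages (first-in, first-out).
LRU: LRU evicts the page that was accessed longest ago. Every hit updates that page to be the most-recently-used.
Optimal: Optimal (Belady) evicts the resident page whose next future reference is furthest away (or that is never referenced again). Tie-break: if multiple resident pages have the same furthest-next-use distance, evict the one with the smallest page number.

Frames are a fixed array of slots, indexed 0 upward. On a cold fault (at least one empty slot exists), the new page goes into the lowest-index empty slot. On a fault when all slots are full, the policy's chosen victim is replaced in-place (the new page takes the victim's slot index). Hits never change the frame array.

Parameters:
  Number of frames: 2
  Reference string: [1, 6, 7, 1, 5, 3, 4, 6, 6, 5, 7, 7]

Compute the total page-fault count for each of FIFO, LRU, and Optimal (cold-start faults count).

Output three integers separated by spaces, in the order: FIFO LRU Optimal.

Answer: 10 10 8

Derivation:
--- FIFO ---
  step 0: ref 1 -> FAULT, frames=[1,-] (faults so far: 1)
  step 1: ref 6 -> FAULT, frames=[1,6] (faults so far: 2)
  step 2: ref 7 -> FAULT, evict 1, frames=[7,6] (faults so far: 3)
  step 3: ref 1 -> FAULT, evict 6, frames=[7,1] (faults so far: 4)
  step 4: ref 5 -> FAULT, evict 7, frames=[5,1] (faults so far: 5)
  step 5: ref 3 -> FAULT, evict 1, frames=[5,3] (faults so far: 6)
  step 6: ref 4 -> FAULT, evict 5, frames=[4,3] (faults so far: 7)
  step 7: ref 6 -> FAULT, evict 3, frames=[4,6] (faults so far: 8)
  step 8: ref 6 -> HIT, frames=[4,6] (faults so far: 8)
  step 9: ref 5 -> FAULT, evict 4, frames=[5,6] (faults so far: 9)
  step 10: ref 7 -> FAULT, evict 6, frames=[5,7] (faults so far: 10)
  step 11: ref 7 -> HIT, frames=[5,7] (faults so far: 10)
  FIFO total faults: 10
--- LRU ---
  step 0: ref 1 -> FAULT, frames=[1,-] (faults so far: 1)
  step 1: ref 6 -> FAULT, frames=[1,6] (faults so far: 2)
  step 2: ref 7 -> FAULT, evict 1, frames=[7,6] (faults so far: 3)
  step 3: ref 1 -> FAULT, evict 6, frames=[7,1] (faults so far: 4)
  step 4: ref 5 -> FAULT, evict 7, frames=[5,1] (faults so far: 5)
  step 5: ref 3 -> FAULT, evict 1, frames=[5,3] (faults so far: 6)
  step 6: ref 4 -> FAULT, evict 5, frames=[4,3] (faults so far: 7)
  step 7: ref 6 -> FAULT, evict 3, frames=[4,6] (faults so far: 8)
  step 8: ref 6 -> HIT, frames=[4,6] (faults so far: 8)
  step 9: ref 5 -> FAULT, evict 4, frames=[5,6] (faults so far: 9)
  step 10: ref 7 -> FAULT, evict 6, frames=[5,7] (faults so far: 10)
  step 11: ref 7 -> HIT, frames=[5,7] (faults so far: 10)
  LRU total faults: 10
--- Optimal ---
  step 0: ref 1 -> FAULT, frames=[1,-] (faults so far: 1)
  step 1: ref 6 -> FAULT, frames=[1,6] (faults so far: 2)
  step 2: ref 7 -> FAULT, evict 6, frames=[1,7] (faults so far: 3)
  step 3: ref 1 -> HIT, frames=[1,7] (faults so far: 3)
  step 4: ref 5 -> FAULT, evict 1, frames=[5,7] (faults so far: 4)
  step 5: ref 3 -> FAULT, evict 7, frames=[5,3] (faults so far: 5)
  step 6: ref 4 -> FAULT, evict 3, frames=[5,4] (faults so far: 6)
  step 7: ref 6 -> FAULT, evict 4, frames=[5,6] (faults so far: 7)
  step 8: ref 6 -> HIT, frames=[5,6] (faults so far: 7)
  step 9: ref 5 -> HIT, frames=[5,6] (faults so far: 7)
  step 10: ref 7 -> FAULT, evict 5, frames=[7,6] (faults so far: 8)
  step 11: ref 7 -> HIT, frames=[7,6] (faults so far: 8)
  Optimal total faults: 8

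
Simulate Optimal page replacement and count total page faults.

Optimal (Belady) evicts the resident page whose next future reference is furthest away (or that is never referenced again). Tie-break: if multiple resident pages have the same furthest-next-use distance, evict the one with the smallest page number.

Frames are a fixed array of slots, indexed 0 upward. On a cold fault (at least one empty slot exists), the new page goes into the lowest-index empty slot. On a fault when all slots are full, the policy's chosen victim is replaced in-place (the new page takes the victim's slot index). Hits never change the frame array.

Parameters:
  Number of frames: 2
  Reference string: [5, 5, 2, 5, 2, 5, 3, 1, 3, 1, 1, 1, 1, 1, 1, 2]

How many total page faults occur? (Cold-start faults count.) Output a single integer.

Step 0: ref 5 → FAULT, frames=[5,-]
Step 1: ref 5 → HIT, frames=[5,-]
Step 2: ref 2 → FAULT, frames=[5,2]
Step 3: ref 5 → HIT, frames=[5,2]
Step 4: ref 2 → HIT, frames=[5,2]
Step 5: ref 5 → HIT, frames=[5,2]
Step 6: ref 3 → FAULT (evict 5), frames=[3,2]
Step 7: ref 1 → FAULT (evict 2), frames=[3,1]
Step 8: ref 3 → HIT, frames=[3,1]
Step 9: ref 1 → HIT, frames=[3,1]
Step 10: ref 1 → HIT, frames=[3,1]
Step 11: ref 1 → HIT, frames=[3,1]
Step 12: ref 1 → HIT, frames=[3,1]
Step 13: ref 1 → HIT, frames=[3,1]
Step 14: ref 1 → HIT, frames=[3,1]
Step 15: ref 2 → FAULT (evict 1), frames=[3,2]
Total faults: 5

Answer: 5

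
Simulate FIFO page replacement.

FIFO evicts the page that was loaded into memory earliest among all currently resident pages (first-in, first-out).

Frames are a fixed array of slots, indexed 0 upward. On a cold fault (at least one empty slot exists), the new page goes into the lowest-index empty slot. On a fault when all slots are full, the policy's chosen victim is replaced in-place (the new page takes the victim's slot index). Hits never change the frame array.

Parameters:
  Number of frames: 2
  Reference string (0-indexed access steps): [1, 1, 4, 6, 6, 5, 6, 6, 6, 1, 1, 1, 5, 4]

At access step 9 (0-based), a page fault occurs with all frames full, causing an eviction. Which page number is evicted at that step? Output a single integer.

Step 0: ref 1 -> FAULT, frames=[1,-]
Step 1: ref 1 -> HIT, frames=[1,-]
Step 2: ref 4 -> FAULT, frames=[1,4]
Step 3: ref 6 -> FAULT, evict 1, frames=[6,4]
Step 4: ref 6 -> HIT, frames=[6,4]
Step 5: ref 5 -> FAULT, evict 4, frames=[6,5]
Step 6: ref 6 -> HIT, frames=[6,5]
Step 7: ref 6 -> HIT, frames=[6,5]
Step 8: ref 6 -> HIT, frames=[6,5]
Step 9: ref 1 -> FAULT, evict 6, frames=[1,5]
At step 9: evicted page 6

Answer: 6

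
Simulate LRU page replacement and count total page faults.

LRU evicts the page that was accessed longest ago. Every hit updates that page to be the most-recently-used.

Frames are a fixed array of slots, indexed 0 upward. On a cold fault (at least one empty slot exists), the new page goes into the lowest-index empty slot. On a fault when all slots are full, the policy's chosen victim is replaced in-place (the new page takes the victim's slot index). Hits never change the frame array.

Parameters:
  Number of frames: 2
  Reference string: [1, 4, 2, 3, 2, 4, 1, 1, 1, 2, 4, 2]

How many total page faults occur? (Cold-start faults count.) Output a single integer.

Answer: 8

Derivation:
Step 0: ref 1 → FAULT, frames=[1,-]
Step 1: ref 4 → FAULT, frames=[1,4]
Step 2: ref 2 → FAULT (evict 1), frames=[2,4]
Step 3: ref 3 → FAULT (evict 4), frames=[2,3]
Step 4: ref 2 → HIT, frames=[2,3]
Step 5: ref 4 → FAULT (evict 3), frames=[2,4]
Step 6: ref 1 → FAULT (evict 2), frames=[1,4]
Step 7: ref 1 → HIT, frames=[1,4]
Step 8: ref 1 → HIT, frames=[1,4]
Step 9: ref 2 → FAULT (evict 4), frames=[1,2]
Step 10: ref 4 → FAULT (evict 1), frames=[4,2]
Step 11: ref 2 → HIT, frames=[4,2]
Total faults: 8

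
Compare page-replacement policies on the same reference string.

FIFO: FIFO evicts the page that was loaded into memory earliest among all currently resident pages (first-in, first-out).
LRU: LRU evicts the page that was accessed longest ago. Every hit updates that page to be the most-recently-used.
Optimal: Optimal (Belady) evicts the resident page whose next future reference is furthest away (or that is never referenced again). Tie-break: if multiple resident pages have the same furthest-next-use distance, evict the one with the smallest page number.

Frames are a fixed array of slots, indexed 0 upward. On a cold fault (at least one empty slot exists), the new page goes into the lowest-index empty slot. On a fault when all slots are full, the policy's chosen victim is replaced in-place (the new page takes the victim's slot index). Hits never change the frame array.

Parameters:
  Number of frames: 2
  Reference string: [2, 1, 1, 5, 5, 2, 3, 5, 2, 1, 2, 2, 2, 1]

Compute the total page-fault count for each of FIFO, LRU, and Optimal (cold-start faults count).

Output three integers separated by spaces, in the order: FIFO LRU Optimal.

--- FIFO ---
  step 0: ref 2 -> FAULT, frames=[2,-] (faults so far: 1)
  step 1: ref 1 -> FAULT, frames=[2,1] (faults so far: 2)
  step 2: ref 1 -> HIT, frames=[2,1] (faults so far: 2)
  step 3: ref 5 -> FAULT, evict 2, frames=[5,1] (faults so far: 3)
  step 4: ref 5 -> HIT, frames=[5,1] (faults so far: 3)
  step 5: ref 2 -> FAULT, evict 1, frames=[5,2] (faults so far: 4)
  step 6: ref 3 -> FAULT, evict 5, frames=[3,2] (faults so far: 5)
  step 7: ref 5 -> FAULT, evict 2, frames=[3,5] (faults so far: 6)
  step 8: ref 2 -> FAULT, evict 3, frames=[2,5] (faults so far: 7)
  step 9: ref 1 -> FAULT, evict 5, frames=[2,1] (faults so far: 8)
  step 10: ref 2 -> HIT, frames=[2,1] (faults so far: 8)
  step 11: ref 2 -> HIT, frames=[2,1] (faults so far: 8)
  step 12: ref 2 -> HIT, frames=[2,1] (faults so far: 8)
  step 13: ref 1 -> HIT, frames=[2,1] (faults so far: 8)
  FIFO total faults: 8
--- LRU ---
  step 0: ref 2 -> FAULT, frames=[2,-] (faults so far: 1)
  step 1: ref 1 -> FAULT, frames=[2,1] (faults so far: 2)
  step 2: ref 1 -> HIT, frames=[2,1] (faults so far: 2)
  step 3: ref 5 -> FAULT, evict 2, frames=[5,1] (faults so far: 3)
  step 4: ref 5 -> HIT, frames=[5,1] (faults so far: 3)
  step 5: ref 2 -> FAULT, evict 1, frames=[5,2] (faults so far: 4)
  step 6: ref 3 -> FAULT, evict 5, frames=[3,2] (faults so far: 5)
  step 7: ref 5 -> FAULT, evict 2, frames=[3,5] (faults so far: 6)
  step 8: ref 2 -> FAULT, evict 3, frames=[2,5] (faults so far: 7)
  step 9: ref 1 -> FAULT, evict 5, frames=[2,1] (faults so far: 8)
  step 10: ref 2 -> HIT, frames=[2,1] (faults so far: 8)
  step 11: ref 2 -> HIT, frames=[2,1] (faults so far: 8)
  step 12: ref 2 -> HIT, frames=[2,1] (faults so far: 8)
  step 13: ref 1 -> HIT, frames=[2,1] (faults so far: 8)
  LRU total faults: 8
--- Optimal ---
  step 0: ref 2 -> FAULT, frames=[2,-] (faults so far: 1)
  step 1: ref 1 -> FAULT, frames=[2,1] (faults so far: 2)
  step 2: ref 1 -> HIT, frames=[2,1] (faults so far: 2)
  step 3: ref 5 -> FAULT, evict 1, frames=[2,5] (faults so far: 3)
  step 4: ref 5 -> HIT, frames=[2,5] (faults so far: 3)
  step 5: ref 2 -> HIT, frames=[2,5] (faults so far: 3)
  step 6: ref 3 -> FAULT, evict 2, frames=[3,5] (faults so far: 4)
  step 7: ref 5 -> HIT, frames=[3,5] (faults so far: 4)
  step 8: ref 2 -> FAULT, evict 3, frames=[2,5] (faults so far: 5)
  step 9: ref 1 -> FAULT, evict 5, frames=[2,1] (faults so far: 6)
  step 10: ref 2 -> HIT, frames=[2,1] (faults so far: 6)
  step 11: ref 2 -> HIT, frames=[2,1] (faults so far: 6)
  step 12: ref 2 -> HIT, frames=[2,1] (faults so far: 6)
  step 13: ref 1 -> HIT, frames=[2,1] (faults so far: 6)
  Optimal total faults: 6

Answer: 8 8 6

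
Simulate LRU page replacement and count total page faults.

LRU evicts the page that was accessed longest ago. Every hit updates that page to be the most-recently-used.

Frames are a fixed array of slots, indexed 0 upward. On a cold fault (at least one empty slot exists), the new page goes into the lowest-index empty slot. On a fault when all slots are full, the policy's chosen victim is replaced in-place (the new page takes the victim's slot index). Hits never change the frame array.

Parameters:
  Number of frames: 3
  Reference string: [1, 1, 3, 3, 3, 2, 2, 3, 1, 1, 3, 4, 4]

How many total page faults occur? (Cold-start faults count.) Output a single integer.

Answer: 4

Derivation:
Step 0: ref 1 → FAULT, frames=[1,-,-]
Step 1: ref 1 → HIT, frames=[1,-,-]
Step 2: ref 3 → FAULT, frames=[1,3,-]
Step 3: ref 3 → HIT, frames=[1,3,-]
Step 4: ref 3 → HIT, frames=[1,3,-]
Step 5: ref 2 → FAULT, frames=[1,3,2]
Step 6: ref 2 → HIT, frames=[1,3,2]
Step 7: ref 3 → HIT, frames=[1,3,2]
Step 8: ref 1 → HIT, frames=[1,3,2]
Step 9: ref 1 → HIT, frames=[1,3,2]
Step 10: ref 3 → HIT, frames=[1,3,2]
Step 11: ref 4 → FAULT (evict 2), frames=[1,3,4]
Step 12: ref 4 → HIT, frames=[1,3,4]
Total faults: 4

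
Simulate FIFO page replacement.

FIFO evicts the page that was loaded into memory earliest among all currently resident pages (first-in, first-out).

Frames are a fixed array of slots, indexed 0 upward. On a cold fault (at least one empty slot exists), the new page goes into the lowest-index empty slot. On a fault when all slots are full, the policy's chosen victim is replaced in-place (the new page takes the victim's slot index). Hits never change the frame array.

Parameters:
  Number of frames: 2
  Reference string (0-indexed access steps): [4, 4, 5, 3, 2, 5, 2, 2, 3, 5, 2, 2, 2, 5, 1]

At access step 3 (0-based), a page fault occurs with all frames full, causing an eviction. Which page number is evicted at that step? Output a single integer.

Answer: 4

Derivation:
Step 0: ref 4 -> FAULT, frames=[4,-]
Step 1: ref 4 -> HIT, frames=[4,-]
Step 2: ref 5 -> FAULT, frames=[4,5]
Step 3: ref 3 -> FAULT, evict 4, frames=[3,5]
At step 3: evicted page 4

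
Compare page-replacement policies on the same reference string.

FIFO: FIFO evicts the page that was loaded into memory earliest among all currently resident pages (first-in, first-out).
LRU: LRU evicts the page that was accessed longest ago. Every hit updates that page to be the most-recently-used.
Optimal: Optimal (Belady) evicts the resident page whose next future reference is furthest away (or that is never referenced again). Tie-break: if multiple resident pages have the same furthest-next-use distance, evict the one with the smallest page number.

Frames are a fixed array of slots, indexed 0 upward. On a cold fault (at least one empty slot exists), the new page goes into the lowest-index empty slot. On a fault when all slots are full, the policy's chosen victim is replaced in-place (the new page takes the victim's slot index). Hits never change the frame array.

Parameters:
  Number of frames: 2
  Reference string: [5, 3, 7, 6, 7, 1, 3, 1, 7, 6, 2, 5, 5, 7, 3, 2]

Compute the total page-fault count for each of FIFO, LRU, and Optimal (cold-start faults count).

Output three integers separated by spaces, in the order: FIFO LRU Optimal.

Answer: 13 13 12

Derivation:
--- FIFO ---
  step 0: ref 5 -> FAULT, frames=[5,-] (faults so far: 1)
  step 1: ref 3 -> FAULT, frames=[5,3] (faults so far: 2)
  step 2: ref 7 -> FAULT, evict 5, frames=[7,3] (faults so far: 3)
  step 3: ref 6 -> FAULT, evict 3, frames=[7,6] (faults so far: 4)
  step 4: ref 7 -> HIT, frames=[7,6] (faults so far: 4)
  step 5: ref 1 -> FAULT, evict 7, frames=[1,6] (faults so far: 5)
  step 6: ref 3 -> FAULT, evict 6, frames=[1,3] (faults so far: 6)
  step 7: ref 1 -> HIT, frames=[1,3] (faults so far: 6)
  step 8: ref 7 -> FAULT, evict 1, frames=[7,3] (faults so far: 7)
  step 9: ref 6 -> FAULT, evict 3, frames=[7,6] (faults so far: 8)
  step 10: ref 2 -> FAULT, evict 7, frames=[2,6] (faults so far: 9)
  step 11: ref 5 -> FAULT, evict 6, frames=[2,5] (faults so far: 10)
  step 12: ref 5 -> HIT, frames=[2,5] (faults so far: 10)
  step 13: ref 7 -> FAULT, evict 2, frames=[7,5] (faults so far: 11)
  step 14: ref 3 -> FAULT, evict 5, frames=[7,3] (faults so far: 12)
  step 15: ref 2 -> FAULT, evict 7, frames=[2,3] (faults so far: 13)
  FIFO total faults: 13
--- LRU ---
  step 0: ref 5 -> FAULT, frames=[5,-] (faults so far: 1)
  step 1: ref 3 -> FAULT, frames=[5,3] (faults so far: 2)
  step 2: ref 7 -> FAULT, evict 5, frames=[7,3] (faults so far: 3)
  step 3: ref 6 -> FAULT, evict 3, frames=[7,6] (faults so far: 4)
  step 4: ref 7 -> HIT, frames=[7,6] (faults so far: 4)
  step 5: ref 1 -> FAULT, evict 6, frames=[7,1] (faults so far: 5)
  step 6: ref 3 -> FAULT, evict 7, frames=[3,1] (faults so far: 6)
  step 7: ref 1 -> HIT, frames=[3,1] (faults so far: 6)
  step 8: ref 7 -> FAULT, evict 3, frames=[7,1] (faults so far: 7)
  step 9: ref 6 -> FAULT, evict 1, frames=[7,6] (faults so far: 8)
  step 10: ref 2 -> FAULT, evict 7, frames=[2,6] (faults so far: 9)
  step 11: ref 5 -> FAULT, evict 6, frames=[2,5] (faults so far: 10)
  step 12: ref 5 -> HIT, frames=[2,5] (faults so far: 10)
  step 13: ref 7 -> FAULT, evict 2, frames=[7,5] (faults so far: 11)
  step 14: ref 3 -> FAULT, evict 5, frames=[7,3] (faults so far: 12)
  step 15: ref 2 -> FAULT, evict 7, frames=[2,3] (faults so far: 13)
  LRU total faults: 13
--- Optimal ---
  step 0: ref 5 -> FAULT, frames=[5,-] (faults so far: 1)
  step 1: ref 3 -> FAULT, frames=[5,3] (faults so far: 2)
  step 2: ref 7 -> FAULT, evict 5, frames=[7,3] (faults so far: 3)
  step 3: ref 6 -> FAULT, evict 3, frames=[7,6] (faults so far: 4)
  step 4: ref 7 -> HIT, frames=[7,6] (faults so far: 4)
  step 5: ref 1 -> FAULT, evict 6, frames=[7,1] (faults so far: 5)
  step 6: ref 3 -> FAULT, evict 7, frames=[3,1] (faults so far: 6)
  step 7: ref 1 -> HIT, frames=[3,1] (faults so far: 6)
  step 8: ref 7 -> FAULT, evict 1, frames=[3,7] (faults so far: 7)
  step 9: ref 6 -> FAULT, evict 3, frames=[6,7] (faults so far: 8)
  step 10: ref 2 -> FAULT, evict 6, frames=[2,7] (faults so far: 9)
  step 11: ref 5 -> FAULT, evict 2, frames=[5,7] (faults so far: 10)
  step 12: ref 5 -> HIT, frames=[5,7] (faults so far: 10)
  step 13: ref 7 -> HIT, frames=[5,7] (faults so far: 10)
  step 14: ref 3 -> FAULT, evict 5, frames=[3,7] (faults so far: 11)
  step 15: ref 2 -> FAULT, evict 3, frames=[2,7] (faults so far: 12)
  Optimal total faults: 12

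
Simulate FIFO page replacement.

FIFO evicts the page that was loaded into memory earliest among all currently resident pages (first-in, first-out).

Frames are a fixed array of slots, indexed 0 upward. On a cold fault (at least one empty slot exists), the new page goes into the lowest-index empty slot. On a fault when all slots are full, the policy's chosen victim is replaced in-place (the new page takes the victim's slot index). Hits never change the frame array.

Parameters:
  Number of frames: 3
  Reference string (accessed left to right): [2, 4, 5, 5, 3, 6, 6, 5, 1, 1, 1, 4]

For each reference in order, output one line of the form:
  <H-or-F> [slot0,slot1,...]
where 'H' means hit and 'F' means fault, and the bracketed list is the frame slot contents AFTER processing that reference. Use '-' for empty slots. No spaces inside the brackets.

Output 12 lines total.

F [2,-,-]
F [2,4,-]
F [2,4,5]
H [2,4,5]
F [3,4,5]
F [3,6,5]
H [3,6,5]
H [3,6,5]
F [3,6,1]
H [3,6,1]
H [3,6,1]
F [4,6,1]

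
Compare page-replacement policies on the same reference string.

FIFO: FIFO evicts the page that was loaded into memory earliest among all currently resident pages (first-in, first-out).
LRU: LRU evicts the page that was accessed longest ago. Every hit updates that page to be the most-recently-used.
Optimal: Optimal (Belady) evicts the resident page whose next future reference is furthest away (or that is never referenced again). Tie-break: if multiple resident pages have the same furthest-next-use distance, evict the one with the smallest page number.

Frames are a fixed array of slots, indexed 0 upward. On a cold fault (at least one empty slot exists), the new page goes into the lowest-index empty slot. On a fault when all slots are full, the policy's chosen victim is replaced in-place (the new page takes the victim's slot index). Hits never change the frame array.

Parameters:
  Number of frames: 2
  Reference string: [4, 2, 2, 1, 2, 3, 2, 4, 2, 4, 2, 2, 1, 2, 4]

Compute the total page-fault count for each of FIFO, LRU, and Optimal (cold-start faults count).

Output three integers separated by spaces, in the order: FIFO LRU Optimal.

--- FIFO ---
  step 0: ref 4 -> FAULT, frames=[4,-] (faults so far: 1)
  step 1: ref 2 -> FAULT, frames=[4,2] (faults so far: 2)
  step 2: ref 2 -> HIT, frames=[4,2] (faults so far: 2)
  step 3: ref 1 -> FAULT, evict 4, frames=[1,2] (faults so far: 3)
  step 4: ref 2 -> HIT, frames=[1,2] (faults so far: 3)
  step 5: ref 3 -> FAULT, evict 2, frames=[1,3] (faults so far: 4)
  step 6: ref 2 -> FAULT, evict 1, frames=[2,3] (faults so far: 5)
  step 7: ref 4 -> FAULT, evict 3, frames=[2,4] (faults so far: 6)
  step 8: ref 2 -> HIT, frames=[2,4] (faults so far: 6)
  step 9: ref 4 -> HIT, frames=[2,4] (faults so far: 6)
  step 10: ref 2 -> HIT, frames=[2,4] (faults so far: 6)
  step 11: ref 2 -> HIT, frames=[2,4] (faults so far: 6)
  step 12: ref 1 -> FAULT, evict 2, frames=[1,4] (faults so far: 7)
  step 13: ref 2 -> FAULT, evict 4, frames=[1,2] (faults so far: 8)
  step 14: ref 4 -> FAULT, evict 1, frames=[4,2] (faults so far: 9)
  FIFO total faults: 9
--- LRU ---
  step 0: ref 4 -> FAULT, frames=[4,-] (faults so far: 1)
  step 1: ref 2 -> FAULT, frames=[4,2] (faults so far: 2)
  step 2: ref 2 -> HIT, frames=[4,2] (faults so far: 2)
  step 3: ref 1 -> FAULT, evict 4, frames=[1,2] (faults so far: 3)
  step 4: ref 2 -> HIT, frames=[1,2] (faults so far: 3)
  step 5: ref 3 -> FAULT, evict 1, frames=[3,2] (faults so far: 4)
  step 6: ref 2 -> HIT, frames=[3,2] (faults so far: 4)
  step 7: ref 4 -> FAULT, evict 3, frames=[4,2] (faults so far: 5)
  step 8: ref 2 -> HIT, frames=[4,2] (faults so far: 5)
  step 9: ref 4 -> HIT, frames=[4,2] (faults so far: 5)
  step 10: ref 2 -> HIT, frames=[4,2] (faults so far: 5)
  step 11: ref 2 -> HIT, frames=[4,2] (faults so far: 5)
  step 12: ref 1 -> FAULT, evict 4, frames=[1,2] (faults so far: 6)
  step 13: ref 2 -> HIT, frames=[1,2] (faults so far: 6)
  step 14: ref 4 -> FAULT, evict 1, frames=[4,2] (faults so far: 7)
  LRU total faults: 7
--- Optimal ---
  step 0: ref 4 -> FAULT, frames=[4,-] (faults so far: 1)
  step 1: ref 2 -> FAULT, frames=[4,2] (faults so far: 2)
  step 2: ref 2 -> HIT, frames=[4,2] (faults so far: 2)
  step 3: ref 1 -> FAULT, evict 4, frames=[1,2] (faults so far: 3)
  step 4: ref 2 -> HIT, frames=[1,2] (faults so far: 3)
  step 5: ref 3 -> FAULT, evict 1, frames=[3,2] (faults so far: 4)
  step 6: ref 2 -> HIT, frames=[3,2] (faults so far: 4)
  step 7: ref 4 -> FAULT, evict 3, frames=[4,2] (faults so far: 5)
  step 8: ref 2 -> HIT, frames=[4,2] (faults so far: 5)
  step 9: ref 4 -> HIT, frames=[4,2] (faults so far: 5)
  step 10: ref 2 -> HIT, frames=[4,2] (faults so far: 5)
  step 11: ref 2 -> HIT, frames=[4,2] (faults so far: 5)
  step 12: ref 1 -> FAULT, evict 4, frames=[1,2] (faults so far: 6)
  step 13: ref 2 -> HIT, frames=[1,2] (faults so far: 6)
  step 14: ref 4 -> FAULT, evict 1, frames=[4,2] (faults so far: 7)
  Optimal total faults: 7

Answer: 9 7 7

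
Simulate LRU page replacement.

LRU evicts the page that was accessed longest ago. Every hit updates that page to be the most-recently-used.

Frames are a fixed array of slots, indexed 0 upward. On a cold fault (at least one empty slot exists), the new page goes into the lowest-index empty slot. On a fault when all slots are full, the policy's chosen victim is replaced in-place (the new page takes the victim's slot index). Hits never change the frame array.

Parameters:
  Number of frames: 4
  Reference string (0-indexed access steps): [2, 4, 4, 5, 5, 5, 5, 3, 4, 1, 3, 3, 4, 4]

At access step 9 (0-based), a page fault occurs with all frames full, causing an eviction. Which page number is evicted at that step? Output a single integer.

Step 0: ref 2 -> FAULT, frames=[2,-,-,-]
Step 1: ref 4 -> FAULT, frames=[2,4,-,-]
Step 2: ref 4 -> HIT, frames=[2,4,-,-]
Step 3: ref 5 -> FAULT, frames=[2,4,5,-]
Step 4: ref 5 -> HIT, frames=[2,4,5,-]
Step 5: ref 5 -> HIT, frames=[2,4,5,-]
Step 6: ref 5 -> HIT, frames=[2,4,5,-]
Step 7: ref 3 -> FAULT, frames=[2,4,5,3]
Step 8: ref 4 -> HIT, frames=[2,4,5,3]
Step 9: ref 1 -> FAULT, evict 2, frames=[1,4,5,3]
At step 9: evicted page 2

Answer: 2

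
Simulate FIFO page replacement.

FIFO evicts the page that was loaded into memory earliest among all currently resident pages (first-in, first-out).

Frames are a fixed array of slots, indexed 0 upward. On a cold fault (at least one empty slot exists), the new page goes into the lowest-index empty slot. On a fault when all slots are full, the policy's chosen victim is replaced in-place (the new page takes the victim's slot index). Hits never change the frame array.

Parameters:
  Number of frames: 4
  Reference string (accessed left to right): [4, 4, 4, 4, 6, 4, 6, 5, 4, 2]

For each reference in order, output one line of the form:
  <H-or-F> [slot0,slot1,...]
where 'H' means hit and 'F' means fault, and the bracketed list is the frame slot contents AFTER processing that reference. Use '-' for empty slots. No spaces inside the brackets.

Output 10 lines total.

F [4,-,-,-]
H [4,-,-,-]
H [4,-,-,-]
H [4,-,-,-]
F [4,6,-,-]
H [4,6,-,-]
H [4,6,-,-]
F [4,6,5,-]
H [4,6,5,-]
F [4,6,5,2]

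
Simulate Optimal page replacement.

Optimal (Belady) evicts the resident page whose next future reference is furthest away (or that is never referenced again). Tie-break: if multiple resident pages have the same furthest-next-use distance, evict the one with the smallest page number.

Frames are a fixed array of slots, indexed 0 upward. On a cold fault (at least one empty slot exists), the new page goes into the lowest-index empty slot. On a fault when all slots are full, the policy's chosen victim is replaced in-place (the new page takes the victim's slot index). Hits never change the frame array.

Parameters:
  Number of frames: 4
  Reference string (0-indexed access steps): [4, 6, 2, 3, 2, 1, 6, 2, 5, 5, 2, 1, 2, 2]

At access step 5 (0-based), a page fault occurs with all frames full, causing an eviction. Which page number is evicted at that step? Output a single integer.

Answer: 3

Derivation:
Step 0: ref 4 -> FAULT, frames=[4,-,-,-]
Step 1: ref 6 -> FAULT, frames=[4,6,-,-]
Step 2: ref 2 -> FAULT, frames=[4,6,2,-]
Step 3: ref 3 -> FAULT, frames=[4,6,2,3]
Step 4: ref 2 -> HIT, frames=[4,6,2,3]
Step 5: ref 1 -> FAULT, evict 3, frames=[4,6,2,1]
At step 5: evicted page 3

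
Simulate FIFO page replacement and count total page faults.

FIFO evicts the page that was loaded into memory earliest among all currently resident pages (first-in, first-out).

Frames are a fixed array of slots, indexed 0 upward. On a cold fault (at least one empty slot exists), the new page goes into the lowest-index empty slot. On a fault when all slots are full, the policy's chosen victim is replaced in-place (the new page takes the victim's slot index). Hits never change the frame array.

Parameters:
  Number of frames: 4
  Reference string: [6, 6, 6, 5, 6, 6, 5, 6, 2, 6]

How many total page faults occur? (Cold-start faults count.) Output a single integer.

Step 0: ref 6 → FAULT, frames=[6,-,-,-]
Step 1: ref 6 → HIT, frames=[6,-,-,-]
Step 2: ref 6 → HIT, frames=[6,-,-,-]
Step 3: ref 5 → FAULT, frames=[6,5,-,-]
Step 4: ref 6 → HIT, frames=[6,5,-,-]
Step 5: ref 6 → HIT, frames=[6,5,-,-]
Step 6: ref 5 → HIT, frames=[6,5,-,-]
Step 7: ref 6 → HIT, frames=[6,5,-,-]
Step 8: ref 2 → FAULT, frames=[6,5,2,-]
Step 9: ref 6 → HIT, frames=[6,5,2,-]
Total faults: 3

Answer: 3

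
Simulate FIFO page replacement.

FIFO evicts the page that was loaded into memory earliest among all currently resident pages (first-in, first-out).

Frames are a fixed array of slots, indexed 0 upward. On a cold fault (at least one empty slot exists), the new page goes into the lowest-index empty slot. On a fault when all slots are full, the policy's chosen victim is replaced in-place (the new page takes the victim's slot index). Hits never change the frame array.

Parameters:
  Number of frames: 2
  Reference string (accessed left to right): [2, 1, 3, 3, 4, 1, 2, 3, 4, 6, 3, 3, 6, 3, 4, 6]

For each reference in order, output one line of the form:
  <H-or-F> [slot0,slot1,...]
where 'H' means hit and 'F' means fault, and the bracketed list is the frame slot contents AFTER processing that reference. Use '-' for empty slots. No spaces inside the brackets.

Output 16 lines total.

F [2,-]
F [2,1]
F [3,1]
H [3,1]
F [3,4]
F [1,4]
F [1,2]
F [3,2]
F [3,4]
F [6,4]
F [6,3]
H [6,3]
H [6,3]
H [6,3]
F [4,3]
F [4,6]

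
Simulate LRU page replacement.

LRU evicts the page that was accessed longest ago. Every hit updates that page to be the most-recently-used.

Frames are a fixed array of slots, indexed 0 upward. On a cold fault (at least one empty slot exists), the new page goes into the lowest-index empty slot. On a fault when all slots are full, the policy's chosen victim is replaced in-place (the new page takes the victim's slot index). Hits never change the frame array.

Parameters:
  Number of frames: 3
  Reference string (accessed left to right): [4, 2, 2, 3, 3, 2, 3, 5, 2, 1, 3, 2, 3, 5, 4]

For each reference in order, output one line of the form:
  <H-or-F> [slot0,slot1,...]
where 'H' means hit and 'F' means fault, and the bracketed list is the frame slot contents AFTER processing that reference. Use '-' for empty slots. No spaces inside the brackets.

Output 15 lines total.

F [4,-,-]
F [4,2,-]
H [4,2,-]
F [4,2,3]
H [4,2,3]
H [4,2,3]
H [4,2,3]
F [5,2,3]
H [5,2,3]
F [5,2,1]
F [3,2,1]
H [3,2,1]
H [3,2,1]
F [3,2,5]
F [3,4,5]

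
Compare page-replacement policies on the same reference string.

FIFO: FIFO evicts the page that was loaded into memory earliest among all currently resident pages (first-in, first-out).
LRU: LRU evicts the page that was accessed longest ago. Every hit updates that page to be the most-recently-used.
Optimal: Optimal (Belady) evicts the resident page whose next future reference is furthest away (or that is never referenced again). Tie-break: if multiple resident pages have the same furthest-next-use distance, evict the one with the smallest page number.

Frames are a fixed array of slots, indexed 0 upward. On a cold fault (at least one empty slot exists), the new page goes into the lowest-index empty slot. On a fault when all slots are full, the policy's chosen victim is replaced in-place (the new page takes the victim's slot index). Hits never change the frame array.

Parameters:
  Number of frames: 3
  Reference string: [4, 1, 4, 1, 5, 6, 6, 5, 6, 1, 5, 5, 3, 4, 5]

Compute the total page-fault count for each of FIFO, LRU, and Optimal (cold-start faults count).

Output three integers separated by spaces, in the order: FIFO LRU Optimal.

Answer: 7 6 6

Derivation:
--- FIFO ---
  step 0: ref 4 -> FAULT, frames=[4,-,-] (faults so far: 1)
  step 1: ref 1 -> FAULT, frames=[4,1,-] (faults so far: 2)
  step 2: ref 4 -> HIT, frames=[4,1,-] (faults so far: 2)
  step 3: ref 1 -> HIT, frames=[4,1,-] (faults so far: 2)
  step 4: ref 5 -> FAULT, frames=[4,1,5] (faults so far: 3)
  step 5: ref 6 -> FAULT, evict 4, frames=[6,1,5] (faults so far: 4)
  step 6: ref 6 -> HIT, frames=[6,1,5] (faults so far: 4)
  step 7: ref 5 -> HIT, frames=[6,1,5] (faults so far: 4)
  step 8: ref 6 -> HIT, frames=[6,1,5] (faults so far: 4)
  step 9: ref 1 -> HIT, frames=[6,1,5] (faults so far: 4)
  step 10: ref 5 -> HIT, frames=[6,1,5] (faults so far: 4)
  step 11: ref 5 -> HIT, frames=[6,1,5] (faults so far: 4)
  step 12: ref 3 -> FAULT, evict 1, frames=[6,3,5] (faults so far: 5)
  step 13: ref 4 -> FAULT, evict 5, frames=[6,3,4] (faults so far: 6)
  step 14: ref 5 -> FAULT, evict 6, frames=[5,3,4] (faults so far: 7)
  FIFO total faults: 7
--- LRU ---
  step 0: ref 4 -> FAULT, frames=[4,-,-] (faults so far: 1)
  step 1: ref 1 -> FAULT, frames=[4,1,-] (faults so far: 2)
  step 2: ref 4 -> HIT, frames=[4,1,-] (faults so far: 2)
  step 3: ref 1 -> HIT, frames=[4,1,-] (faults so far: 2)
  step 4: ref 5 -> FAULT, frames=[4,1,5] (faults so far: 3)
  step 5: ref 6 -> FAULT, evict 4, frames=[6,1,5] (faults so far: 4)
  step 6: ref 6 -> HIT, frames=[6,1,5] (faults so far: 4)
  step 7: ref 5 -> HIT, frames=[6,1,5] (faults so far: 4)
  step 8: ref 6 -> HIT, frames=[6,1,5] (faults so far: 4)
  step 9: ref 1 -> HIT, frames=[6,1,5] (faults so far: 4)
  step 10: ref 5 -> HIT, frames=[6,1,5] (faults so far: 4)
  step 11: ref 5 -> HIT, frames=[6,1,5] (faults so far: 4)
  step 12: ref 3 -> FAULT, evict 6, frames=[3,1,5] (faults so far: 5)
  step 13: ref 4 -> FAULT, evict 1, frames=[3,4,5] (faults so far: 6)
  step 14: ref 5 -> HIT, frames=[3,4,5] (faults so far: 6)
  LRU total faults: 6
--- Optimal ---
  step 0: ref 4 -> FAULT, frames=[4,-,-] (faults so far: 1)
  step 1: ref 1 -> FAULT, frames=[4,1,-] (faults so far: 2)
  step 2: ref 4 -> HIT, frames=[4,1,-] (faults so far: 2)
  step 3: ref 1 -> HIT, frames=[4,1,-] (faults so far: 2)
  step 4: ref 5 -> FAULT, frames=[4,1,5] (faults so far: 3)
  step 5: ref 6 -> FAULT, evict 4, frames=[6,1,5] (faults so far: 4)
  step 6: ref 6 -> HIT, frames=[6,1,5] (faults so far: 4)
  step 7: ref 5 -> HIT, frames=[6,1,5] (faults so far: 4)
  step 8: ref 6 -> HIT, frames=[6,1,5] (faults so far: 4)
  step 9: ref 1 -> HIT, frames=[6,1,5] (faults so far: 4)
  step 10: ref 5 -> HIT, frames=[6,1,5] (faults so far: 4)
  step 11: ref 5 -> HIT, frames=[6,1,5] (faults so far: 4)
  step 12: ref 3 -> FAULT, evict 1, frames=[6,3,5] (faults so far: 5)
  step 13: ref 4 -> FAULT, evict 3, frames=[6,4,5] (faults so far: 6)
  step 14: ref 5 -> HIT, frames=[6,4,5] (faults so far: 6)
  Optimal total faults: 6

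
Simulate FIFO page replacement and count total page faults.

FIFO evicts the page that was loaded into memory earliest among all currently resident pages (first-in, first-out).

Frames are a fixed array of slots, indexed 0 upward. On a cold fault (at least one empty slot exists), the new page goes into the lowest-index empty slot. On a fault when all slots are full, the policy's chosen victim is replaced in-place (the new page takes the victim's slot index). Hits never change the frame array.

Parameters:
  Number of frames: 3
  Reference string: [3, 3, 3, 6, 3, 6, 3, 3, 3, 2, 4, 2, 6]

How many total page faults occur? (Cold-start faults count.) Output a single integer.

Step 0: ref 3 → FAULT, frames=[3,-,-]
Step 1: ref 3 → HIT, frames=[3,-,-]
Step 2: ref 3 → HIT, frames=[3,-,-]
Step 3: ref 6 → FAULT, frames=[3,6,-]
Step 4: ref 3 → HIT, frames=[3,6,-]
Step 5: ref 6 → HIT, frames=[3,6,-]
Step 6: ref 3 → HIT, frames=[3,6,-]
Step 7: ref 3 → HIT, frames=[3,6,-]
Step 8: ref 3 → HIT, frames=[3,6,-]
Step 9: ref 2 → FAULT, frames=[3,6,2]
Step 10: ref 4 → FAULT (evict 3), frames=[4,6,2]
Step 11: ref 2 → HIT, frames=[4,6,2]
Step 12: ref 6 → HIT, frames=[4,6,2]
Total faults: 4

Answer: 4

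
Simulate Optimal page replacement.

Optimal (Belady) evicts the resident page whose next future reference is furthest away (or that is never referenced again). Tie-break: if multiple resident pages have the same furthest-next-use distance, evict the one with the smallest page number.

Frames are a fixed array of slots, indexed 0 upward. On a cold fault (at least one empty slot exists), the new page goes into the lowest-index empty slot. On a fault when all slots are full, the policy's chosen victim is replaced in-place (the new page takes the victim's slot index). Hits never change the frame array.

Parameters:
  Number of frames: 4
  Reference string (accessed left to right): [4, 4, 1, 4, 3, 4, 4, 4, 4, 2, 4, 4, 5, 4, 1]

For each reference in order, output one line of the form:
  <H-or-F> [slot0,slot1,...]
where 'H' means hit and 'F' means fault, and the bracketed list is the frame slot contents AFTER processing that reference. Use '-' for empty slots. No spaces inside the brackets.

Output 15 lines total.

F [4,-,-,-]
H [4,-,-,-]
F [4,1,-,-]
H [4,1,-,-]
F [4,1,3,-]
H [4,1,3,-]
H [4,1,3,-]
H [4,1,3,-]
H [4,1,3,-]
F [4,1,3,2]
H [4,1,3,2]
H [4,1,3,2]
F [4,1,3,5]
H [4,1,3,5]
H [4,1,3,5]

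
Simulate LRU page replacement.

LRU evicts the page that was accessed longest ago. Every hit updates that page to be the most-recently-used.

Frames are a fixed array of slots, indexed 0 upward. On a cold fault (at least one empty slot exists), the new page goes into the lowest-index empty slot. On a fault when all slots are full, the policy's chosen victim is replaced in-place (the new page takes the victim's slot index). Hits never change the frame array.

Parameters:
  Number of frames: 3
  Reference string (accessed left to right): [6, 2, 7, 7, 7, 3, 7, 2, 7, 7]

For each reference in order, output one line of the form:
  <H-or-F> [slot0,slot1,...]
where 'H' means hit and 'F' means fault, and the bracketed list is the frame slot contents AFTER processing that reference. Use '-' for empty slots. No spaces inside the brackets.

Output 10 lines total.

F [6,-,-]
F [6,2,-]
F [6,2,7]
H [6,2,7]
H [6,2,7]
F [3,2,7]
H [3,2,7]
H [3,2,7]
H [3,2,7]
H [3,2,7]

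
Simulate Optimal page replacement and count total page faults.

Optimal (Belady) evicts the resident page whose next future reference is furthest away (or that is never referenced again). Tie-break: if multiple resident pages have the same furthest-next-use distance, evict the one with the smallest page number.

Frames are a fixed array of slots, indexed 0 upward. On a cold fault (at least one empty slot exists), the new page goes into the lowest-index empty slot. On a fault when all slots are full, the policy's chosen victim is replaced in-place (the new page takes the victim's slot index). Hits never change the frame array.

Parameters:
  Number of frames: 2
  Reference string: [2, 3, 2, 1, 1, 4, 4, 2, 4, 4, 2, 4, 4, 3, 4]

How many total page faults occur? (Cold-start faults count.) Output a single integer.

Step 0: ref 2 → FAULT, frames=[2,-]
Step 1: ref 3 → FAULT, frames=[2,3]
Step 2: ref 2 → HIT, frames=[2,3]
Step 3: ref 1 → FAULT (evict 3), frames=[2,1]
Step 4: ref 1 → HIT, frames=[2,1]
Step 5: ref 4 → FAULT (evict 1), frames=[2,4]
Step 6: ref 4 → HIT, frames=[2,4]
Step 7: ref 2 → HIT, frames=[2,4]
Step 8: ref 4 → HIT, frames=[2,4]
Step 9: ref 4 → HIT, frames=[2,4]
Step 10: ref 2 → HIT, frames=[2,4]
Step 11: ref 4 → HIT, frames=[2,4]
Step 12: ref 4 → HIT, frames=[2,4]
Step 13: ref 3 → FAULT (evict 2), frames=[3,4]
Step 14: ref 4 → HIT, frames=[3,4]
Total faults: 5

Answer: 5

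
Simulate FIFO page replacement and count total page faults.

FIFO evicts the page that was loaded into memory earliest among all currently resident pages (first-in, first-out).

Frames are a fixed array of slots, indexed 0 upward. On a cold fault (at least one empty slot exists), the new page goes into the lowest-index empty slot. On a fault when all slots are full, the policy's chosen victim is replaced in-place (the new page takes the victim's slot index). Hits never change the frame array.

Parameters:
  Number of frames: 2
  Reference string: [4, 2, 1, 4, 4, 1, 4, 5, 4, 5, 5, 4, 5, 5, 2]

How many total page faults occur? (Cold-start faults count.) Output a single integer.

Step 0: ref 4 → FAULT, frames=[4,-]
Step 1: ref 2 → FAULT, frames=[4,2]
Step 2: ref 1 → FAULT (evict 4), frames=[1,2]
Step 3: ref 4 → FAULT (evict 2), frames=[1,4]
Step 4: ref 4 → HIT, frames=[1,4]
Step 5: ref 1 → HIT, frames=[1,4]
Step 6: ref 4 → HIT, frames=[1,4]
Step 7: ref 5 → FAULT (evict 1), frames=[5,4]
Step 8: ref 4 → HIT, frames=[5,4]
Step 9: ref 5 → HIT, frames=[5,4]
Step 10: ref 5 → HIT, frames=[5,4]
Step 11: ref 4 → HIT, frames=[5,4]
Step 12: ref 5 → HIT, frames=[5,4]
Step 13: ref 5 → HIT, frames=[5,4]
Step 14: ref 2 → FAULT (evict 4), frames=[5,2]
Total faults: 6

Answer: 6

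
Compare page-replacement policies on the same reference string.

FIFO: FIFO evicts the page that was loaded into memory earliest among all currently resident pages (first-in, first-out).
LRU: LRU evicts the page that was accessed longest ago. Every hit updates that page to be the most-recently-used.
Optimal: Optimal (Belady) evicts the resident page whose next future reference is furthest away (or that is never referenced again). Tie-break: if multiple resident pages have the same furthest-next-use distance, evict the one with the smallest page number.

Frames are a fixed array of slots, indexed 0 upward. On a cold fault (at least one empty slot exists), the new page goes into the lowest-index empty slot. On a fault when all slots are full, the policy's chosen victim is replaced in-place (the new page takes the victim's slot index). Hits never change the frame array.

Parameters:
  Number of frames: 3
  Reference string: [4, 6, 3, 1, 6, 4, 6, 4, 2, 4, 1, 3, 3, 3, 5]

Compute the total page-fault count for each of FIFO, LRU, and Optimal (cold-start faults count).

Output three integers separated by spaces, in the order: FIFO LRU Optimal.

Answer: 10 9 7

Derivation:
--- FIFO ---
  step 0: ref 4 -> FAULT, frames=[4,-,-] (faults so far: 1)
  step 1: ref 6 -> FAULT, frames=[4,6,-] (faults so far: 2)
  step 2: ref 3 -> FAULT, frames=[4,6,3] (faults so far: 3)
  step 3: ref 1 -> FAULT, evict 4, frames=[1,6,3] (faults so far: 4)
  step 4: ref 6 -> HIT, frames=[1,6,3] (faults so far: 4)
  step 5: ref 4 -> FAULT, evict 6, frames=[1,4,3] (faults so far: 5)
  step 6: ref 6 -> FAULT, evict 3, frames=[1,4,6] (faults so far: 6)
  step 7: ref 4 -> HIT, frames=[1,4,6] (faults so far: 6)
  step 8: ref 2 -> FAULT, evict 1, frames=[2,4,6] (faults so far: 7)
  step 9: ref 4 -> HIT, frames=[2,4,6] (faults so far: 7)
  step 10: ref 1 -> FAULT, evict 4, frames=[2,1,6] (faults so far: 8)
  step 11: ref 3 -> FAULT, evict 6, frames=[2,1,3] (faults so far: 9)
  step 12: ref 3 -> HIT, frames=[2,1,3] (faults so far: 9)
  step 13: ref 3 -> HIT, frames=[2,1,3] (faults so far: 9)
  step 14: ref 5 -> FAULT, evict 2, frames=[5,1,3] (faults so far: 10)
  FIFO total faults: 10
--- LRU ---
  step 0: ref 4 -> FAULT, frames=[4,-,-] (faults so far: 1)
  step 1: ref 6 -> FAULT, frames=[4,6,-] (faults so far: 2)
  step 2: ref 3 -> FAULT, frames=[4,6,3] (faults so far: 3)
  step 3: ref 1 -> FAULT, evict 4, frames=[1,6,3] (faults so far: 4)
  step 4: ref 6 -> HIT, frames=[1,6,3] (faults so far: 4)
  step 5: ref 4 -> FAULT, evict 3, frames=[1,6,4] (faults so far: 5)
  step 6: ref 6 -> HIT, frames=[1,6,4] (faults so far: 5)
  step 7: ref 4 -> HIT, frames=[1,6,4] (faults so far: 5)
  step 8: ref 2 -> FAULT, evict 1, frames=[2,6,4] (faults so far: 6)
  step 9: ref 4 -> HIT, frames=[2,6,4] (faults so far: 6)
  step 10: ref 1 -> FAULT, evict 6, frames=[2,1,4] (faults so far: 7)
  step 11: ref 3 -> FAULT, evict 2, frames=[3,1,4] (faults so far: 8)
  step 12: ref 3 -> HIT, frames=[3,1,4] (faults so far: 8)
  step 13: ref 3 -> HIT, frames=[3,1,4] (faults so far: 8)
  step 14: ref 5 -> FAULT, evict 4, frames=[3,1,5] (faults so far: 9)
  LRU total faults: 9
--- Optimal ---
  step 0: ref 4 -> FAULT, frames=[4,-,-] (faults so far: 1)
  step 1: ref 6 -> FAULT, frames=[4,6,-] (faults so far: 2)
  step 2: ref 3 -> FAULT, frames=[4,6,3] (faults so far: 3)
  step 3: ref 1 -> FAULT, evict 3, frames=[4,6,1] (faults so far: 4)
  step 4: ref 6 -> HIT, frames=[4,6,1] (faults so far: 4)
  step 5: ref 4 -> HIT, frames=[4,6,1] (faults so far: 4)
  step 6: ref 6 -> HIT, frames=[4,6,1] (faults so far: 4)
  step 7: ref 4 -> HIT, frames=[4,6,1] (faults so far: 4)
  step 8: ref 2 -> FAULT, evict 6, frames=[4,2,1] (faults so far: 5)
  step 9: ref 4 -> HIT, frames=[4,2,1] (faults so far: 5)
  step 10: ref 1 -> HIT, frames=[4,2,1] (faults so far: 5)
  step 11: ref 3 -> FAULT, evict 1, frames=[4,2,3] (faults so far: 6)
  step 12: ref 3 -> HIT, frames=[4,2,3] (faults so far: 6)
  step 13: ref 3 -> HIT, frames=[4,2,3] (faults so far: 6)
  step 14: ref 5 -> FAULT, evict 2, frames=[4,5,3] (faults so far: 7)
  Optimal total faults: 7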